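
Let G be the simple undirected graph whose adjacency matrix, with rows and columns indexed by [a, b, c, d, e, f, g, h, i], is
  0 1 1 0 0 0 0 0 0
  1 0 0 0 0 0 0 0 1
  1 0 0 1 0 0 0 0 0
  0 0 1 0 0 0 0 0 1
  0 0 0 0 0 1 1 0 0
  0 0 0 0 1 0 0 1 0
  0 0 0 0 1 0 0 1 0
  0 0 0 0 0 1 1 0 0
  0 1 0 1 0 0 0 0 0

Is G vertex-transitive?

No

G has two connected components, {a, b, c, d, i} and {e, f, g, h}; each is 2-regular, so G = C_5 ⊔ C_4. The orbit of a under Aut(G) is {a, b, c, d, i}, which does not contain e, so G is not vertex-transitive.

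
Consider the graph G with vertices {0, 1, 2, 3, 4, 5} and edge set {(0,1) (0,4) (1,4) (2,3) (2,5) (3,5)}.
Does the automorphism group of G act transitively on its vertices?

G has two connected components, {2, 3, 5} and {0, 1, 4}; each is 2-regular, so G = C_3 ⊔ C_3. Aut of a disjoint union of two copies of C_3 is the wreath product D_3 ≀ Z_2, of order 2·6² = 72. This group acts transitively on the 6 vertices.

Yes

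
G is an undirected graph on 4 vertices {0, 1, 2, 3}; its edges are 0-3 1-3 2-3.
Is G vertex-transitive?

Vertex 3 is the only vertex of degree 3, so every automorphism fixes it; G is not vertex-transitive.

No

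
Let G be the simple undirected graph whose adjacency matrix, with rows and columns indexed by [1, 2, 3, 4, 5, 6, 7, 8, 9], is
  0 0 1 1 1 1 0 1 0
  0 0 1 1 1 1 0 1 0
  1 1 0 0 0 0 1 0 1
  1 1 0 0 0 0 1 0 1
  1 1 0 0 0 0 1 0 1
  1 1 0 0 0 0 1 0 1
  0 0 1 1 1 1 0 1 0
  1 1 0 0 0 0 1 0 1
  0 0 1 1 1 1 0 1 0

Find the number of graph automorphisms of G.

2880

The vertices split by degree into {1, 2, 7, 9} (degree 5) and {3, 4, 5, 6, 8} (degree 4); every edge runs between the two parts, so G is the complete bipartite graph K_{4,5}. Automorphisms preserve the bipartition setwise (since the parts differ in size) and act as S_4 × S_5 within it; |Aut| = 2880.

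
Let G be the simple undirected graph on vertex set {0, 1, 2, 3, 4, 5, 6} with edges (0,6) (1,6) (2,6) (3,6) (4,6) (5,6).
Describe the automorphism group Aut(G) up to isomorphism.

S_6

Vertex 6 has degree 6 and every other vertex has degree 1, so G is the star K_{1,6} with centre 6. The 6 leaves are pairwise interchangeable while the centre is fixed, giving Aut(G) = S_6.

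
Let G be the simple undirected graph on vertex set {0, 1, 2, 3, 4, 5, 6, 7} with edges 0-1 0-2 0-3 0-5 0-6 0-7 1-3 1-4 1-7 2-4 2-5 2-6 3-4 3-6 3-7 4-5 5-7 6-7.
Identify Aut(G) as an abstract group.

The degree sequence is [6, 4, 4, 5, 4, 4, 4, 5]. Checking the degree-preserving permutations of the vertex set shows that none except the identity preserves every edge, so Aut(G) is trivial.

{e}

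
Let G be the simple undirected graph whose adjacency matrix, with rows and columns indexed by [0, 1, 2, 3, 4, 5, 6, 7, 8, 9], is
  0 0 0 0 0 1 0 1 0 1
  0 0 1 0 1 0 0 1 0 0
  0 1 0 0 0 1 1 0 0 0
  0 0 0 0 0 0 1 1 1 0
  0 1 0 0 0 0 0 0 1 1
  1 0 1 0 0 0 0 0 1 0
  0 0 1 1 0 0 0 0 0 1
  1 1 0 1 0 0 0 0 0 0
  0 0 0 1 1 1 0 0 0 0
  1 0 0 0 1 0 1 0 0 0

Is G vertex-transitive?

G is 3-regular on 10 vertices with no triangles and no 4-cycles (girth 5): this is the Petersen graph. Viewing the Petersen graph as the Kneser graph K(5,2) — vertices are 2-subsets of {1,…,5}, edges join disjoint pairs — its automorphisms are exactly the permutations of the 5-element set, so Aut ≅ S_5 of order 120. This group acts transitively on the 10 vertices.

Yes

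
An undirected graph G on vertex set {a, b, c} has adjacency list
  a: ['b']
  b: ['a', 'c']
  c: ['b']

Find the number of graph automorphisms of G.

2

The degree sequence is [1, 2, 1]; the two degree-1 vertices a and c are the ends of a path, so G = P_3. A path has exactly one nontrivial symmetry — reversal — giving Aut(G) of order 2.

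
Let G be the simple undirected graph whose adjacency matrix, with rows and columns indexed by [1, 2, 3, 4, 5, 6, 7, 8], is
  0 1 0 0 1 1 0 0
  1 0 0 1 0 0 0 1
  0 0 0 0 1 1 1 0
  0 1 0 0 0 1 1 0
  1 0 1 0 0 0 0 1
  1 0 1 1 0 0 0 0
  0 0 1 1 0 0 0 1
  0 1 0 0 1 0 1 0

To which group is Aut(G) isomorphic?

G is 3-regular and bipartite on 2^3 = 8 vertices with girth 4; it is the hypercube graph Q_3. Aut(Q_3) consists of the signed permutations of the 3 coordinate axes: 3! permutations times 2^3 sign flips, so |Aut| = 2^3·3! = 48.

Z_2^3 ⋊ S_3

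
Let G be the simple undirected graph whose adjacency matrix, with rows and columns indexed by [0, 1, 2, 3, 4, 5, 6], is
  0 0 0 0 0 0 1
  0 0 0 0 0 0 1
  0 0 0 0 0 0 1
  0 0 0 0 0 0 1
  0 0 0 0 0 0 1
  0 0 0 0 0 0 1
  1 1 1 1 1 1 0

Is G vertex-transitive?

Vertex 6 is the only vertex of degree 6, so every automorphism fixes it; G is not vertex-transitive.

No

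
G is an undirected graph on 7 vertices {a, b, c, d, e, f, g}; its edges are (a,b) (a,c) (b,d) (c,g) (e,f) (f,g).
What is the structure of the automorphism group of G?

The degree sequence is [2, 2, 2, 1, 1, 2, 2]; the two degree-1 vertices d and e are the ends of a path, so G = P_7. The only nontrivial automorphism of a path is the end-to-end reflection, so Aut(G) ≅ Z_2.

Z_2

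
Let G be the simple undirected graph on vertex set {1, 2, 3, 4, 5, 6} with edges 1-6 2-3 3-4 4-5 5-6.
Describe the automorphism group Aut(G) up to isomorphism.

the cyclic group of order 2

The degree sequence is [1, 1, 2, 2, 2, 2]; the two degree-1 vertices 1 and 2 are the ends of a path, so G = P_6. A path has exactly one nontrivial symmetry — reversal — giving Aut(G) of order 2.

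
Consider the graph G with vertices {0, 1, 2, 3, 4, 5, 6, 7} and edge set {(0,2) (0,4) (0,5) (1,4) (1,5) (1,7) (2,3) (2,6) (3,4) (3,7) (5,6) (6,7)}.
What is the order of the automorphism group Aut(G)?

48

G is 3-regular and bipartite on 2^3 = 8 vertices with girth 4; it is the hypercube graph Q_3. Aut(Q_3) consists of the signed permutations of the 3 coordinate axes: 3! permutations times 2^3 sign flips, so |Aut| = 2^3·3! = 48.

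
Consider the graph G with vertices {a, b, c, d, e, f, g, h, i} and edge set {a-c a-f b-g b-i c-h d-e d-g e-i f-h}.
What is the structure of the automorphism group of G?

G has two connected components, {b, d, e, g, i} and {a, c, f, h}; each is 2-regular, so G = C_5 ⊔ C_4. No automorphism exchanges components of different sizes, hence Aut(G) is the direct product D_4 × D_5, order 80.

D_4 × D_5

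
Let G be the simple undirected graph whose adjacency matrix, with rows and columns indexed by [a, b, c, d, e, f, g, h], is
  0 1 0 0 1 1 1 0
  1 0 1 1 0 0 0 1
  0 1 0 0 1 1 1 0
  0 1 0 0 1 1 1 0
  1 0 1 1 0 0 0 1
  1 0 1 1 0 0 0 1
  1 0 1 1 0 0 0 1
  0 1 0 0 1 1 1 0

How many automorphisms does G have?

G is 4-regular and bipartite with parts {b, e, f, g} and {a, c, d, h} (each part is independent and every cross-pair is an edge), so G = K_{4,4}. Aut(K_{4,4}) is the wreath product S_4 ≀ Z_2: permute within each part, then optionally swap the parts; |Aut| = 2·(4!)² = 1152.

1152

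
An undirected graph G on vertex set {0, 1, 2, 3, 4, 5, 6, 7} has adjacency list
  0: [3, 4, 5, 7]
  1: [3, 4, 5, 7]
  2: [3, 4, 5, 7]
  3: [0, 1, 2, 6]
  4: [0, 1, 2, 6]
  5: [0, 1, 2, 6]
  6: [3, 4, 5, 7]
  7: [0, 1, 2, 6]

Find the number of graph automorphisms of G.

G is 4-regular and bipartite with parts {0, 1, 2, 6} and {3, 4, 5, 7} (each part is independent and every cross-pair is an edge), so G = K_{4,4}. Each part can be permuted independently (S_4 × S_4) and the two equal-size parts can also be swapped, giving (S_4 × S_4) ⋊ Z_2 of order 2·(4!)² = 1152.

1152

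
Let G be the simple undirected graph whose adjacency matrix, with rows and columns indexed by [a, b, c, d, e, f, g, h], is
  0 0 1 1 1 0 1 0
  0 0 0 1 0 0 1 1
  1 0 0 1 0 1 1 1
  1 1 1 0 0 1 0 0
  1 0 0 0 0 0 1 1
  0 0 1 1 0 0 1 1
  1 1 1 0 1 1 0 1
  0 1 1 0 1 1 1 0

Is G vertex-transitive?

No

Vertex g is the only vertex of degree 6, so every automorphism fixes it; G is not vertex-transitive.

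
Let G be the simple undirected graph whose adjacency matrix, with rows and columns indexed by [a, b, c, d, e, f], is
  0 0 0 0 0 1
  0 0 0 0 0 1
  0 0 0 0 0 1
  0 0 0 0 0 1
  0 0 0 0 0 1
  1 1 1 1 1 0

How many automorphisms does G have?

120

Vertex f has degree 5 and every other vertex has degree 1, so G is the star K_{1,5} with centre f. Any automorphism fixes the centre and permutes the 5 leaves freely, so Aut(G) ≅ S_5 of order 5! = 120.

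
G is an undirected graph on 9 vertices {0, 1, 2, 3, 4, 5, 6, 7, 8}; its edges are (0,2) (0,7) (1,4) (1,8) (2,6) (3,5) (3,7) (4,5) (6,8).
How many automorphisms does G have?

18

Every vertex has degree 2 and the graph is connected, so G is the 9-cycle C_9. The automorphisms of the 9-cycle are exactly the symmetries of a regular 9-gon: the dihedral group D_9, |D_9| = 18.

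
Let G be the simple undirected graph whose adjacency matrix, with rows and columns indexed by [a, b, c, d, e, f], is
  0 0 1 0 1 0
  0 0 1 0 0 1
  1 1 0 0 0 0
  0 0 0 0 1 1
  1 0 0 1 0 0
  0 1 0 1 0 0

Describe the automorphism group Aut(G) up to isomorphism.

G is 2-regular and connected on 6 vertices, i.e. the cycle C_6. The automorphisms of the 6-cycle are exactly the symmetries of a regular 6-gon: the dihedral group D_6, |D_6| = 12.

D_6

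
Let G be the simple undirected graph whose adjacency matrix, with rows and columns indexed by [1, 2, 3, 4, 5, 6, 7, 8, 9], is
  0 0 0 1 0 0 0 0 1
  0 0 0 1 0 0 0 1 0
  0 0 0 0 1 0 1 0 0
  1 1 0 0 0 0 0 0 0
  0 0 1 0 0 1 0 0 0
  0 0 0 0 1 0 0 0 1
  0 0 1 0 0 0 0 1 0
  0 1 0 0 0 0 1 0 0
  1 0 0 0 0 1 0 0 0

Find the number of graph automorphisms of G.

Every vertex has degree 2 and the graph is connected, so G is the 9-cycle C_9. The automorphisms of the 9-cycle are exactly the symmetries of a regular 9-gon: the dihedral group D_9, |D_9| = 18.

18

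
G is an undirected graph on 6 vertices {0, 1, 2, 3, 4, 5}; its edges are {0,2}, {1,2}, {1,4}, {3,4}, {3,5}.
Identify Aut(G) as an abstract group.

Z_2

The degree sequence is [1, 2, 2, 2, 2, 1]; the two degree-1 vertices 0 and 5 are the ends of a path, so G = P_6. A path has exactly one nontrivial symmetry — reversal — giving Aut(G) of order 2.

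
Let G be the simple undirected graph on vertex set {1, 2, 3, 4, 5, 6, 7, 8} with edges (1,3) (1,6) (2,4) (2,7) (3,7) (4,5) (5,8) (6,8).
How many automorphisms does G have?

16

G is 2-regular and connected on 8 vertices, i.e. the cycle C_8. C_8 has 8 rotations and 8 reflections, so Aut(C_8) ≅ D_8 of order 16.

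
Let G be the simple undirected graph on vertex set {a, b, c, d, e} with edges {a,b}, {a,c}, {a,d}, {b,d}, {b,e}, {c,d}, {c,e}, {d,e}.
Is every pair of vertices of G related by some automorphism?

Vertex d is the only vertex of degree 4, so every automorphism fixes it; G is not vertex-transitive.

No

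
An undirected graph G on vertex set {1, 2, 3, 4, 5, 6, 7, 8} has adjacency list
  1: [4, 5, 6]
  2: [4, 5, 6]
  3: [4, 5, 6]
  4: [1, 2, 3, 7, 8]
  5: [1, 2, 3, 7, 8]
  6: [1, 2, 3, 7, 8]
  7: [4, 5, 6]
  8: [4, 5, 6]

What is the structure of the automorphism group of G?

S_3 × S_5

The vertices split by degree into {4, 5, 6} (degree 5) and {1, 2, 3, 7, 8} (degree 3); every edge runs between the two parts, so G is the complete bipartite graph K_{3,5}. The parts have unequal sizes, so no automorphism swaps them; each part is permuted independently, giving S_3 × S_5 of order 3!·5! = 720.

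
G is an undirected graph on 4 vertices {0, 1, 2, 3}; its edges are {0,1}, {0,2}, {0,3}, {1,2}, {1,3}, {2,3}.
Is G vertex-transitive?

Yes

Every vertex has degree 3, so G is the complete graph K_4. Any permutation of the 4 vertices preserves K_4, so Aut(K_4) = S_4 of order 4! = 24. This group acts transitively on the 4 vertices.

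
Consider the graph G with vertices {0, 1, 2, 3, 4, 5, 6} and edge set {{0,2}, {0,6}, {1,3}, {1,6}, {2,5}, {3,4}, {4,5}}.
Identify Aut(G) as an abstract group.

the dihedral group of order 14

G is 2-regular and connected on 7 vertices, i.e. the cycle C_7. C_7 has 7 rotations and 7 reflections, so Aut(C_7) ≅ D_7 of order 14.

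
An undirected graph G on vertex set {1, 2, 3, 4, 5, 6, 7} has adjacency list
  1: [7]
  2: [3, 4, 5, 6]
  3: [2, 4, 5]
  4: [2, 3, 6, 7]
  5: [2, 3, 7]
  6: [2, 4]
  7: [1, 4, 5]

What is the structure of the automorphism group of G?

The degree sequence is [1, 4, 3, 4, 3, 2, 3]. Checking the degree-preserving permutations of the vertex set shows that none except the identity preserves every edge, so Aut(G) is trivial.

the trivial group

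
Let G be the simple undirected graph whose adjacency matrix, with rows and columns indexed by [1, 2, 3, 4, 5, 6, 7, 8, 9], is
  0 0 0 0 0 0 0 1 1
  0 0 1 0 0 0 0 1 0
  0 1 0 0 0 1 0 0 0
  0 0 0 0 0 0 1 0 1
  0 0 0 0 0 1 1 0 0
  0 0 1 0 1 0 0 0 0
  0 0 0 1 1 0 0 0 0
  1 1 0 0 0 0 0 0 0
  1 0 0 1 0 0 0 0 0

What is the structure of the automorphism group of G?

G is 2-regular and connected on 9 vertices, i.e. the cycle C_9. C_9 has 9 rotations and 9 reflections, so Aut(C_9) ≅ D_9 of order 18.

the dihedral group of order 18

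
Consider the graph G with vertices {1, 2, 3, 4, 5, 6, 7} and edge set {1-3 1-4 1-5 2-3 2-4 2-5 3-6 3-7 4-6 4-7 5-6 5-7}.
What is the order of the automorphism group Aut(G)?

144

The vertices split by degree into {3, 4, 5} (degree 4) and {1, 2, 6, 7} (degree 3); every edge runs between the two parts, so G is the complete bipartite graph K_{3,4}. The parts have unequal sizes, so no automorphism swaps them; each part is permuted independently, giving S_4 × S_3 of order 4!·3! = 144.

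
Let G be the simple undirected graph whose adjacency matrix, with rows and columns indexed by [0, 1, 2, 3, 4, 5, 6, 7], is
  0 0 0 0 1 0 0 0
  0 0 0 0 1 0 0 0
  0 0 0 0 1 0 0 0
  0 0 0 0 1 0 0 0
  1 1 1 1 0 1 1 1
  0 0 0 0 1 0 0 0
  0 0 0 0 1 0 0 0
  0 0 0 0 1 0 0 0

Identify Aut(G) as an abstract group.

Vertex 4 has degree 7 and every other vertex has degree 1, so G is the star K_{1,7} with centre 4. The 7 leaves are pairwise interchangeable while the centre is fixed, giving Aut(G) = S_7.

S_7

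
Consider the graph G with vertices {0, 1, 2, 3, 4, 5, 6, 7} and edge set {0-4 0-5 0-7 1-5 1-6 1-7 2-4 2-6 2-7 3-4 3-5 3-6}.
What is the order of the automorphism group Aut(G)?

48

G is 3-regular and bipartite on 2^3 = 8 vertices with girth 4; it is the hypercube graph Q_3. The symmetry group of the 3-cube is the hyperoctahedral group B_3 = Z_2 ≀ S_3, of order 2^3·3! = 48.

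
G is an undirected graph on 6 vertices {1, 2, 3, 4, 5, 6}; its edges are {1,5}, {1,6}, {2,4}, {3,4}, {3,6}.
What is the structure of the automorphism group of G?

Z_2

The degree sequence is [2, 1, 2, 2, 1, 2]; the two degree-1 vertices 2 and 5 are the ends of a path, so G = P_6. The only nontrivial automorphism of a path is the end-to-end reflection, so Aut(G) ≅ Z_2.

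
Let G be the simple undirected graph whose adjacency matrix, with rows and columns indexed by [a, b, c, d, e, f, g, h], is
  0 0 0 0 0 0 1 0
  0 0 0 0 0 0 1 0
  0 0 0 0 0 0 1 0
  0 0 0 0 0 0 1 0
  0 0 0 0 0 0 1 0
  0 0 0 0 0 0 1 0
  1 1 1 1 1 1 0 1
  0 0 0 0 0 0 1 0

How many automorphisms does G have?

5040

Vertex g has degree 7 and every other vertex has degree 1, so G is the star K_{1,7} with centre g. Any automorphism fixes the centre and permutes the 7 leaves freely, so Aut(G) ≅ S_7 of order 7! = 5040.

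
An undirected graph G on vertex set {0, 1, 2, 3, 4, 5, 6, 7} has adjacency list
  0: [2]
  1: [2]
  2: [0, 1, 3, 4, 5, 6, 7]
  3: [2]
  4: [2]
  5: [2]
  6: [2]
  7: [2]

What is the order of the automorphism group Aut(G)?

5040

Vertex 2 has degree 7 and every other vertex has degree 1, so G is the star K_{1,7} with centre 2. Any automorphism fixes the centre and permutes the 7 leaves freely, so Aut(G) ≅ S_7 of order 7! = 5040.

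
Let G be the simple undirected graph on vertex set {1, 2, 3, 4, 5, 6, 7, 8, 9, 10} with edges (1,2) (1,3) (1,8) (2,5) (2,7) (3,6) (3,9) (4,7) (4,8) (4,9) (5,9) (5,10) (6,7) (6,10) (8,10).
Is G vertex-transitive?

G is 3-regular on 10 vertices with no triangles and no 4-cycles (girth 5): this is the Petersen graph. Viewing the Petersen graph as the Kneser graph K(5,2) — vertices are 2-subsets of {1,…,5}, edges join disjoint pairs — its automorphisms are exactly the permutations of the 5-element set, so Aut ≅ S_5 of order 120. This group acts transitively on the 10 vertices.

Yes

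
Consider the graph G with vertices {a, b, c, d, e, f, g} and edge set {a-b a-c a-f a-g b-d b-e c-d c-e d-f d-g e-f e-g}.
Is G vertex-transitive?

No

Automorphisms preserve degree, but G has vertices of degree 3 and vertices of degree 4; no automorphism maps one to the other, so G is not vertex-transitive.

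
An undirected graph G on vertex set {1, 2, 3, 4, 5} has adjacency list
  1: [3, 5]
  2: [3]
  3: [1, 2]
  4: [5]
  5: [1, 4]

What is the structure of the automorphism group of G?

Z_2

The degree sequence is [2, 1, 2, 1, 2]; the two degree-1 vertices 2 and 4 are the ends of a path, so G = P_5. A path has exactly one nontrivial symmetry — reversal — giving Aut(G) of order 2.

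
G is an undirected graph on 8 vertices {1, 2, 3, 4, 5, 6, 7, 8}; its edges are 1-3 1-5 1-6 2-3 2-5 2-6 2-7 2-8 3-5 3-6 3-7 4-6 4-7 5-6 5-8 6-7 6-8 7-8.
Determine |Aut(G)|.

1

Degrees alone do not determine every vertex (e.g. 2 and 3 both have degree 5), but their neighbour-degree multisets differ: N(2) has degrees [4, 5, 5, 5, 7] while N(3) has degrees [3, 5, 5, 5, 7]. Repeating this refinement separates all vertices, so the only automorphism is the identity.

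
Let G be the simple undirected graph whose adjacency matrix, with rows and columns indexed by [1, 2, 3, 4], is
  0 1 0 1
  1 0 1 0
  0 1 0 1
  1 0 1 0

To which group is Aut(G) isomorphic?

G is 2-regular and bipartite on 2^2 = 4 vertices with girth 4; it is the hypercube graph Q_2. Aut(Q_2) consists of the signed permutations of the 2 coordinate axes: 2! permutations times 2^2 sign flips, so |Aut| = 2^2·2! = 8.

the hyperoctahedral group B_2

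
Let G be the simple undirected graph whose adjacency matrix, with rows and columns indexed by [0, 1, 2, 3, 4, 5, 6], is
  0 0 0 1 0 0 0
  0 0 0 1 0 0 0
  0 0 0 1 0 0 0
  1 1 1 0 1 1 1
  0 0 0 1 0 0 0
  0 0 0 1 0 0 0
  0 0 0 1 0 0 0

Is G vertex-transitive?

No

Vertex 3 is the only vertex of degree 6, so every automorphism fixes it; G is not vertex-transitive.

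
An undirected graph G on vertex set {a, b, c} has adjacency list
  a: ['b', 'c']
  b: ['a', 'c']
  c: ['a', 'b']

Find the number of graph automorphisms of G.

All 3 vertices are pairwise adjacent: G = K_3. Every bijection on the vertex set is an automorphism of K_3; hence Aut(K_3) ≅ S_3, order 6.

6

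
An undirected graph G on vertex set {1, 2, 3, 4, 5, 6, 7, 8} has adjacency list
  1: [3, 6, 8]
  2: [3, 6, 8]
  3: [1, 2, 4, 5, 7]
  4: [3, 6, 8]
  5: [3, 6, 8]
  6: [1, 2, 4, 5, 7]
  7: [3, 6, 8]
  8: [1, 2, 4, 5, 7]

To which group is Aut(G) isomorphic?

S_3 × S_5

The vertices split by degree into {3, 6, 8} (degree 5) and {1, 2, 4, 5, 7} (degree 3); every edge runs between the two parts, so G is the complete bipartite graph K_{3,5}. The parts have unequal sizes, so no automorphism swaps them; each part is permuted independently, giving S_3 × S_5 of order 3!·5! = 720.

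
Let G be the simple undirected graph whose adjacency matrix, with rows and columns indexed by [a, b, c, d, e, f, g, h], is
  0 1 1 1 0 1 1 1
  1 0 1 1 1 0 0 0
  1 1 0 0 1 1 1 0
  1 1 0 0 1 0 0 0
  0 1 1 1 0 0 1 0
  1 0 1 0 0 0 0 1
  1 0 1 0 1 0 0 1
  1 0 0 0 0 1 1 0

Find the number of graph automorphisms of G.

The degree sequence is [6, 4, 5, 3, 4, 3, 4, 3]. Checking the degree-preserving permutations of the vertex set shows that none except the identity preserves every edge, so Aut(G) is trivial.

1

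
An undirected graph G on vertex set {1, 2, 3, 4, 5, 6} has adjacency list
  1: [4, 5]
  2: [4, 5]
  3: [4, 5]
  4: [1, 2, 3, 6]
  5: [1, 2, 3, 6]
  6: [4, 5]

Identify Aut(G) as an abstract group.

The vertices split by degree into {4, 5} (degree 4) and {1, 2, 3, 6} (degree 2); every edge runs between the two parts, so G is the complete bipartite graph K_{2,4}. Automorphisms preserve the bipartition setwise (since the parts differ in size) and act as S_4 × S_2 within it; |Aut| = 48.

S_4 × S_2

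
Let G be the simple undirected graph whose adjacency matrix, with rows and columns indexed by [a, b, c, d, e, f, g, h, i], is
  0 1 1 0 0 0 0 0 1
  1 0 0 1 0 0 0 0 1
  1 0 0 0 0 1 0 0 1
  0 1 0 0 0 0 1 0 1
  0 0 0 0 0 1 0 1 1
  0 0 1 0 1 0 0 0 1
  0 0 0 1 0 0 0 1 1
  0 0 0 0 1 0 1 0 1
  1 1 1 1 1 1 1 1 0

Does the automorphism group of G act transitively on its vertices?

Vertex i is the only vertex of degree 8, so every automorphism fixes it; G is not vertex-transitive.

No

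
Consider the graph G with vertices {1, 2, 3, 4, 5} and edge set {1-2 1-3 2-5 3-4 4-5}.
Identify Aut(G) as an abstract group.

D_5

G is 2-regular and connected on 5 vertices, i.e. the cycle C_5. The automorphisms of the 5-cycle are exactly the symmetries of a regular 5-gon: the dihedral group D_5, |D_5| = 10.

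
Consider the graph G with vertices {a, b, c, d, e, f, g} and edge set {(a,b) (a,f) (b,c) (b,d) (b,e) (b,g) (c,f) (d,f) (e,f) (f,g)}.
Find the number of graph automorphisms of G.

240

The vertices split by degree into {b, f} (degree 5) and {a, c, d, e, g} (degree 2); every edge runs between the two parts, so G is the complete bipartite graph K_{2,5}. The parts have unequal sizes, so no automorphism swaps them; each part is permuted independently, giving S_5 × S_2 of order 5!·2! = 240.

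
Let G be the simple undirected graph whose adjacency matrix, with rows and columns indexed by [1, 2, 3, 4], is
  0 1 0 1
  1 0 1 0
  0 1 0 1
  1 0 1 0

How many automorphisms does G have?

G is 2-regular and connected on 4 vertices, i.e. the cycle C_4. The automorphisms of the 4-cycle are exactly the symmetries of a regular 4-gon: the dihedral group D_4, |D_4| = 8.

8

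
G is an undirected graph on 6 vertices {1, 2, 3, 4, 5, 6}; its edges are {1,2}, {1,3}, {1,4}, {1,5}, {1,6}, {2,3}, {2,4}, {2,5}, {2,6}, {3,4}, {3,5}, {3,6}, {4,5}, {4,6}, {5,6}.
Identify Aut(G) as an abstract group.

the symmetric group on 6 letters

All 6 vertices are pairwise adjacent: G = K_6. Any permutation of the 6 vertices preserves K_6, so Aut(K_6) = S_6 of order 6! = 720.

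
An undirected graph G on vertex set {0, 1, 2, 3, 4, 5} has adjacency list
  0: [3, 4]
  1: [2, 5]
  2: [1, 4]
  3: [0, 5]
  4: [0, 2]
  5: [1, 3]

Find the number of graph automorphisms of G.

Every vertex has degree 2 and the graph is connected, so G is the 6-cycle C_6. The automorphisms of the 6-cycle are exactly the symmetries of a regular 6-gon: the dihedral group D_6, |D_6| = 12.

12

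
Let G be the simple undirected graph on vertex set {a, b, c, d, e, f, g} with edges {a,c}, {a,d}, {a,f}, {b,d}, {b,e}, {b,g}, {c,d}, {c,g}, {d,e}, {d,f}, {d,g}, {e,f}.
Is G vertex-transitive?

No

Vertex d is the only vertex of degree 6, so every automorphism fixes it; G is not vertex-transitive.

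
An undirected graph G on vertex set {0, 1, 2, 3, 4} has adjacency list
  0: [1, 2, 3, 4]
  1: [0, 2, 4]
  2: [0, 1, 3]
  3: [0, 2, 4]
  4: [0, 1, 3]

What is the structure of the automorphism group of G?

Vertex 0 is the unique vertex of degree 4; the remaining 4 vertices each have degree 3 and induce a cycle, so G is the wheel on 5 vertices with hub 0. Every automorphism fixes the hub and acts on the rim 4-cycle, so Aut(G) ≅ Aut(C_4) = D_4 of order 8.

the dihedral group of order 8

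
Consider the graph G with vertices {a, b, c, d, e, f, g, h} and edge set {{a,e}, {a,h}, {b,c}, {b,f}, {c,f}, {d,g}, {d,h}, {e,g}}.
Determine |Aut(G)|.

G has two connected components, {a, d, e, g, h} and {b, c, f}; each is 2-regular, so G = C_5 ⊔ C_3. The components are non-isomorphic (different sizes), so Aut(G) = Aut(C_3) × Aut(C_5) = D_3 × D_5 of order 6·10 = 60.

60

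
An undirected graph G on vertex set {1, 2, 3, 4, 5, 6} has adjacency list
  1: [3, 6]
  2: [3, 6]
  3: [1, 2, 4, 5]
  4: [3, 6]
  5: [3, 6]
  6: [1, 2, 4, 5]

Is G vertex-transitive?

Automorphisms preserve degree, but G has vertices of degree 2 and vertices of degree 4; no automorphism maps one to the other, so G is not vertex-transitive.

No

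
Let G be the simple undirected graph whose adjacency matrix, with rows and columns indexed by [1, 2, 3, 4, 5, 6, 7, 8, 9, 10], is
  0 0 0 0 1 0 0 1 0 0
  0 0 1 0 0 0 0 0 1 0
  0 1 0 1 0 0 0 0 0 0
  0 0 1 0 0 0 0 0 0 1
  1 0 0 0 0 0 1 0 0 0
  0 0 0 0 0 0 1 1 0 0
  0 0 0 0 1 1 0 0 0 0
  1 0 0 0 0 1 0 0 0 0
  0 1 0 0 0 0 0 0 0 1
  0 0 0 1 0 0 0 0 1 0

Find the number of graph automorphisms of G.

G has two connected components, {1, 5, 6, 7, 8} and {2, 3, 4, 9, 10}; each is 2-regular, so G = C_5 ⊔ C_5. With two isomorphic components, Aut(G) = Aut(C_5) ≀ S_2 = (D_5 × D_5) ⋊ Z_2: permute each cycle by D_5, then optionally swap the two cycles. Order 2·(2·5)² = 200.

200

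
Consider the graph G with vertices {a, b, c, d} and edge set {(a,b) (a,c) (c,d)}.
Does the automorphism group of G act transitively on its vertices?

Automorphisms preserve degree, but G has vertices of degree 1 and vertices of degree 2; no automorphism maps one to the other, so G is not vertex-transitive.

No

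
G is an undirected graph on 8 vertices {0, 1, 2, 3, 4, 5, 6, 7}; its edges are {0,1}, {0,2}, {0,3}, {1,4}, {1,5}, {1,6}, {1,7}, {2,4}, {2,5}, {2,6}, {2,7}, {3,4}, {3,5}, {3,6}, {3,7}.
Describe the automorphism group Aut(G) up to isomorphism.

The vertices split by degree into {1, 2, 3} (degree 5) and {0, 4, 5, 6, 7} (degree 3); every edge runs between the two parts, so G is the complete bipartite graph K_{3,5}. Automorphisms preserve the bipartition setwise (since the parts differ in size) and act as S_5 × S_3 within it; |Aut| = 720.

S_5 × S_3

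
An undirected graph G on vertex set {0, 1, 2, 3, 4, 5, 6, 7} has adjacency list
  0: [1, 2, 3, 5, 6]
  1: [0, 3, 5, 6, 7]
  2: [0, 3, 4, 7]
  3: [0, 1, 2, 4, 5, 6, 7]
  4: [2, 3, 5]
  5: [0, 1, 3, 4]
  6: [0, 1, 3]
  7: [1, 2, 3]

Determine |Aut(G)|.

1

Degrees alone do not determine every vertex (e.g. 0 and 1 both have degree 5), but their neighbour-degree multisets differ: N(0) has degrees [3, 4, 4, 5, 7] while N(1) has degrees [3, 3, 4, 5, 7]. Repeating this refinement separates all vertices, so the only automorphism is the identity.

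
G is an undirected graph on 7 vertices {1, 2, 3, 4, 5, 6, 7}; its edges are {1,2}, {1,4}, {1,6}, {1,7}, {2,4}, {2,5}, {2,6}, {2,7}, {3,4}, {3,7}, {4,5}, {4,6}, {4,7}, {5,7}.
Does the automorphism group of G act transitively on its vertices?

Vertex 1 is the only vertex of degree 4, so every automorphism fixes it; G is not vertex-transitive.

No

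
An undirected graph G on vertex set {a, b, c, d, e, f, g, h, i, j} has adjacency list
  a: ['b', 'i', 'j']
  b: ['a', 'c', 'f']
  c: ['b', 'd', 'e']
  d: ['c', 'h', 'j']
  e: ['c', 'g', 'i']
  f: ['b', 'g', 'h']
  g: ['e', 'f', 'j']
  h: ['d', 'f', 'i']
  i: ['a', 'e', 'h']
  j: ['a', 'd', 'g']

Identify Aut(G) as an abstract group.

S_5

G is 3-regular on 10 vertices with no triangles and no 4-cycles (girth 5): this is the Petersen graph. Viewing the Petersen graph as the Kneser graph K(5,2) — vertices are 2-subsets of {1,…,5}, edges join disjoint pairs — its automorphisms are exactly the permutations of the 5-element set, so Aut ≅ S_5 of order 120.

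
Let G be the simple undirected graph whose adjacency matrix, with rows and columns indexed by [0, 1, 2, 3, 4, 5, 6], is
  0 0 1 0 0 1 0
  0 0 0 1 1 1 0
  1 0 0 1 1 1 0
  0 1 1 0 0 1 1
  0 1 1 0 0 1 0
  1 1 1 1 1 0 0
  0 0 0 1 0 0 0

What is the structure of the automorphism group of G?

The degree sequence is [2, 3, 4, 4, 3, 5, 1]. Checking the degree-preserving permutations of the vertex set shows that none except the identity preserves every edge, so Aut(G) is trivial.

1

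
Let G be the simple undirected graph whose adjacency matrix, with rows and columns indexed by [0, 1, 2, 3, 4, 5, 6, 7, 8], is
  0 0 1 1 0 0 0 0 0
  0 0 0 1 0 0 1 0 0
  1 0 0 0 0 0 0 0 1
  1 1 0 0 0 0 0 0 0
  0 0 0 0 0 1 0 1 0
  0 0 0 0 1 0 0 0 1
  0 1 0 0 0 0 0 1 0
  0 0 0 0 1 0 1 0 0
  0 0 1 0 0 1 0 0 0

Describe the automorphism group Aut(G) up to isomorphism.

Every vertex has degree 2 and the graph is connected, so G is the 9-cycle C_9. The automorphisms of the 9-cycle are exactly the symmetries of a regular 9-gon: the dihedral group D_9, |D_9| = 18.

D_9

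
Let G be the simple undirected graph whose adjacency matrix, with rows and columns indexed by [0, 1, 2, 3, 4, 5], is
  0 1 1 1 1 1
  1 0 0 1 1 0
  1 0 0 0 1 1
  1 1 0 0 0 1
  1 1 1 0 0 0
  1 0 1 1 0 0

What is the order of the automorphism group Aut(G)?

Vertex 0 is the unique vertex of degree 5; the remaining 5 vertices each have degree 3 and induce a cycle, so G is the wheel on 6 vertices with hub 0. With the hub fixed, the remaining symmetry is that of the rim cycle C_5, giving the dihedral group D_5.

10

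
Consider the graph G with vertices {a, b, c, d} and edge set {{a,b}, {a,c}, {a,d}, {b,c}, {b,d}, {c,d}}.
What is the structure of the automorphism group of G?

the symmetric group on 4 letters

All 4 vertices are pairwise adjacent: G = K_4. Every bijection on the vertex set is an automorphism of K_4; hence Aut(K_4) ≅ S_4, order 24.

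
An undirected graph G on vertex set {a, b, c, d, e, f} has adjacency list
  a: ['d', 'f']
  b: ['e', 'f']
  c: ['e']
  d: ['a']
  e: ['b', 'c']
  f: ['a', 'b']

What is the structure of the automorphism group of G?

the cyclic group of order 2

The degree sequence is [2, 2, 1, 1, 2, 2]; the two degree-1 vertices c and d are the ends of a path, so G = P_6. The only nontrivial automorphism of a path is the end-to-end reflection, so Aut(G) ≅ Z_2.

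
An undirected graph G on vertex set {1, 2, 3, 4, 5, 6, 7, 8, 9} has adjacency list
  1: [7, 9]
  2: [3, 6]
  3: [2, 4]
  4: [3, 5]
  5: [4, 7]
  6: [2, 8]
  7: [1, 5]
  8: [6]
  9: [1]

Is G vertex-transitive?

No

Automorphisms preserve degree, but G has vertices of degree 1 and vertices of degree 2; no automorphism maps one to the other, so G is not vertex-transitive.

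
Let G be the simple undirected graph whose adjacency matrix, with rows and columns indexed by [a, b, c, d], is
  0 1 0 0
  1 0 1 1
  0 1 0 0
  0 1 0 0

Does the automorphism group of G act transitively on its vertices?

No

Vertex b is the only vertex of degree 3, so every automorphism fixes it; G is not vertex-transitive.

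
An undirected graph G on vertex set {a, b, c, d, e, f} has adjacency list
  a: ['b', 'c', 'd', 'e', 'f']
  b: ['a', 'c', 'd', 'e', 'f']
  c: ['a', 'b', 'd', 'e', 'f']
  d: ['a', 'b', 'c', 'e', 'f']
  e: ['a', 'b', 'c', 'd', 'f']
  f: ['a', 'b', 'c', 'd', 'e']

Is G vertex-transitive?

Yes

Every vertex has degree 5, so G is the complete graph K_6. Any permutation of the 6 vertices preserves K_6, so Aut(K_6) = S_6 of order 6! = 720. This group acts transitively on the 6 vertices.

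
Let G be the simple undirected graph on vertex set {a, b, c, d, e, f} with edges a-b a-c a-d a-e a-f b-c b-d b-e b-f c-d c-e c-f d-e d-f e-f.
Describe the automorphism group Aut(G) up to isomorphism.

the symmetric group on 6 letters

All 6 vertices are pairwise adjacent: G = K_6. Every bijection on the vertex set is an automorphism of K_6; hence Aut(K_6) ≅ S_6, order 720.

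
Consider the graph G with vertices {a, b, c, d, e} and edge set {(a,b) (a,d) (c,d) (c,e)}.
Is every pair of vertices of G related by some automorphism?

No

Automorphisms preserve degree, but G has vertices of degree 1 and vertices of degree 2; no automorphism maps one to the other, so G is not vertex-transitive.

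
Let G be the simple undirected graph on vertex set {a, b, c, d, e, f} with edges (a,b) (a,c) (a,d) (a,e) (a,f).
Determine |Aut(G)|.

120

Vertex a has degree 5 and every other vertex has degree 1, so G is the star K_{1,5} with centre a. Any automorphism fixes the centre and permutes the 5 leaves freely, so Aut(G) ≅ S_5 of order 5! = 120.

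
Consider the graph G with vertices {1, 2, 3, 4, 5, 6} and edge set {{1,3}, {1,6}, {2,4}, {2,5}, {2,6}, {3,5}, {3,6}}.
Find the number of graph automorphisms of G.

1

The degree sequence is [2, 3, 3, 1, 2, 3]. Checking the degree-preserving permutations of the vertex set shows that none except the identity preserves every edge, so Aut(G) is trivial.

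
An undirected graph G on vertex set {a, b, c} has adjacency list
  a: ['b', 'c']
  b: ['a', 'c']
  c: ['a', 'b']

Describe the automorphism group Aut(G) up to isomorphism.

All 3 vertices are pairwise adjacent: G = K_3. Every bijection on the vertex set is an automorphism of K_3; hence Aut(K_3) ≅ S_3, order 6.

S_3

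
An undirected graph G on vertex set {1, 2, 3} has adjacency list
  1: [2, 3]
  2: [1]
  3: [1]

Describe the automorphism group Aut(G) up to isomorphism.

C_2

The degree sequence is [2, 1, 1]; the two degree-1 vertices 2 and 3 are the ends of a path, so G = P_3. The only nontrivial automorphism of a path is the end-to-end reflection, so Aut(G) ≅ Z_2.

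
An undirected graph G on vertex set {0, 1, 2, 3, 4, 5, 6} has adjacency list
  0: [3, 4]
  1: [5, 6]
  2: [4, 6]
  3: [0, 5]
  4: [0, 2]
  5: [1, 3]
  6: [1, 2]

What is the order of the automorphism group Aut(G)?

G is 2-regular and connected on 7 vertices, i.e. the cycle C_7. C_7 has 7 rotations and 7 reflections, so Aut(C_7) ≅ D_7 of order 14.

14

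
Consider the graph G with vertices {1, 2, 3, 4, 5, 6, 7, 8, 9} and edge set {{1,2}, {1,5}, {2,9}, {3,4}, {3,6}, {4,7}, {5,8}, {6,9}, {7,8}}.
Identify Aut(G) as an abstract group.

D_9

Every vertex has degree 2 and the graph is connected, so G is the 9-cycle C_9. The automorphisms of the 9-cycle are exactly the symmetries of a regular 9-gon: the dihedral group D_9, |D_9| = 18.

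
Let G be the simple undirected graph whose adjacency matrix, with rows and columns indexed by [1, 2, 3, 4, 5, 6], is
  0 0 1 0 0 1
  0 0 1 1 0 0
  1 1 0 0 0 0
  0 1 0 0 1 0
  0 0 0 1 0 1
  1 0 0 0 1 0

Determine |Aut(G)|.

G is 2-regular and connected on 6 vertices, i.e. the cycle C_6. C_6 has 6 rotations and 6 reflections, so Aut(C_6) ≅ D_6 of order 12.

12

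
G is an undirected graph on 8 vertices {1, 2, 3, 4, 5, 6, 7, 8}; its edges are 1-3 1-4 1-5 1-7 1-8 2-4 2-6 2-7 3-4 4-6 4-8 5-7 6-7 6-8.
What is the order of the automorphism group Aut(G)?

1

Degrees alone do not determine every vertex (e.g. 1 and 4 both have degree 5), but their neighbour-degree multisets differ: N(1) has degrees [2, 2, 3, 4, 5] while N(4) has degrees [2, 3, 3, 4, 5]. Repeating this refinement separates all vertices, so the only automorphism is the identity.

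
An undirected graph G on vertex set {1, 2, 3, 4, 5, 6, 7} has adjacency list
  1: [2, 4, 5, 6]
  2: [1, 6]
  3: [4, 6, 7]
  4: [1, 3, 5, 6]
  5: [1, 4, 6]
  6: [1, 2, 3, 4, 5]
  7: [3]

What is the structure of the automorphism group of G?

Degrees alone do not determine every vertex (e.g. 1 and 4 both have degree 4), but their neighbour-degree multisets differ: N(1) has degrees [2, 3, 4, 5] while N(4) has degrees [3, 3, 4, 5]. Repeating this refinement separates all vertices, so the only automorphism is the identity.

the trivial group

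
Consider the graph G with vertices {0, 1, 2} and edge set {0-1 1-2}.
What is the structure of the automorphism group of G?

The degree sequence is [1, 2, 1]; the two degree-1 vertices 0 and 2 are the ends of a path, so G = P_3. The only nontrivial automorphism of a path is the end-to-end reflection, so Aut(G) ≅ Z_2.

C_2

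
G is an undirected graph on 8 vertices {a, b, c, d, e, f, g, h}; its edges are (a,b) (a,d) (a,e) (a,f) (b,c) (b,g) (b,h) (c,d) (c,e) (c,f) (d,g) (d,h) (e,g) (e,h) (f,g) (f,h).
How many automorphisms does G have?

G is 4-regular and bipartite with parts {a, c, g, h} and {b, d, e, f} (each part is independent and every cross-pair is an edge), so G = K_{4,4}. Each part can be permuted independently (S_4 × S_4) and the two equal-size parts can also be swapped, giving (S_4 × S_4) ⋊ Z_2 of order 2·(4!)² = 1152.

1152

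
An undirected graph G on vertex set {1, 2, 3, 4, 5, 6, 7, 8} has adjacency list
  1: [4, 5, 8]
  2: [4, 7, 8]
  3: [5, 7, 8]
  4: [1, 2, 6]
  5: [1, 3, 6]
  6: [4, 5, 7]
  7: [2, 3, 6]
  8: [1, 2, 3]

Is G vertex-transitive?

G is 3-regular and bipartite on 2^3 = 8 vertices with girth 4; it is the hypercube graph Q_3. The symmetry group of the 3-cube is the hyperoctahedral group B_3 = Z_2 ≀ S_3, of order 2^3·3! = 48. Under this action every vertex can be carried to every other, so G is vertex-transitive.

Yes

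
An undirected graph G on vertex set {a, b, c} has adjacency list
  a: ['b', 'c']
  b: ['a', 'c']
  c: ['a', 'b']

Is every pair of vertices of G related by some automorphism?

Every vertex has degree 2, so G is the complete graph K_3. Any permutation of the 3 vertices preserves K_3, so Aut(K_3) = S_3 of order 3! = 6. Under this action every vertex can be carried to every other, so G is vertex-transitive.

Yes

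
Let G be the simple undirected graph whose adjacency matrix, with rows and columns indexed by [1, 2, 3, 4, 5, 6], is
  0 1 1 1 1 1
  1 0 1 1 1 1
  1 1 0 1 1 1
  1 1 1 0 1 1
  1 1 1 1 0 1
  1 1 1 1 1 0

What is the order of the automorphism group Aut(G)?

720

Every vertex has degree 5, so G is the complete graph K_6. Any permutation of the 6 vertices preserves K_6, so Aut(K_6) = S_6 of order 6! = 720.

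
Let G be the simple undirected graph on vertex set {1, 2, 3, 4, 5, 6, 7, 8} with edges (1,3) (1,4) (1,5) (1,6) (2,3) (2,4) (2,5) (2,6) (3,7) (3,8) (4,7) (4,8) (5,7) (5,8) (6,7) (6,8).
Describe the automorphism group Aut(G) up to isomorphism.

G is 4-regular and bipartite with parts {1, 2, 7, 8} and {3, 4, 5, 6} (each part is independent and every cross-pair is an edge), so G = K_{4,4}. Aut(K_{4,4}) is the wreath product S_4 ≀ Z_2: permute within each part, then optionally swap the parts; |Aut| = 2·(4!)² = 1152.

S_4 ≀ Z_2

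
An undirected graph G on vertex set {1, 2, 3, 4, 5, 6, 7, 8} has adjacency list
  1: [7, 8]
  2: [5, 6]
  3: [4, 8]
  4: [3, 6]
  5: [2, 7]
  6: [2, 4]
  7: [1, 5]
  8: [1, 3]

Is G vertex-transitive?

Yes

G is 2-regular and connected on 8 vertices, i.e. the cycle C_8. The automorphisms of the 8-cycle are exactly the symmetries of a regular 8-gon: the dihedral group D_8, |D_8| = 16. Under this action every vertex can be carried to every other, so G is vertex-transitive.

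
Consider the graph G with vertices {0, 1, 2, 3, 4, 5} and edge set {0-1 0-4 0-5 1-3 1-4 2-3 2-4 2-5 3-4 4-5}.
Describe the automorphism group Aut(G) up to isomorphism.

D_5

Vertex 4 is the unique vertex of degree 5; the remaining 5 vertices each have degree 3 and induce a cycle, so G is the wheel on 6 vertices with hub 4. Every automorphism fixes the hub and acts on the rim 5-cycle, so Aut(G) ≅ Aut(C_5) = D_5 of order 10.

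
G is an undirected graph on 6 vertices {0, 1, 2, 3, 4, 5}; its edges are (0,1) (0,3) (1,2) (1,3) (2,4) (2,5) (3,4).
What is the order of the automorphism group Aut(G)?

The degree sequence is [2, 3, 3, 3, 2, 1]. Checking the degree-preserving permutations of the vertex set shows that none except the identity preserves every edge, so Aut(G) is trivial.

1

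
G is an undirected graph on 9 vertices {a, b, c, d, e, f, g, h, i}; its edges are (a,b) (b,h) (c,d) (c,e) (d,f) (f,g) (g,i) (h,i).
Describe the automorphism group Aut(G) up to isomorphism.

C_2

The degree sequence is [1, 2, 2, 2, 1, 2, 2, 2, 2]; the two degree-1 vertices a and e are the ends of a path, so G = P_9. The only nontrivial automorphism of a path is the end-to-end reflection, so Aut(G) ≅ Z_2.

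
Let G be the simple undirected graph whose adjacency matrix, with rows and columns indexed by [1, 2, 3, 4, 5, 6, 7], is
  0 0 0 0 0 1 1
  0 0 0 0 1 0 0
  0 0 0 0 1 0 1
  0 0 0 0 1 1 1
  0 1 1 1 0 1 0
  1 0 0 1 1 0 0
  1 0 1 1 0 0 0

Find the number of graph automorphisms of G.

1

Degrees alone do not determine every vertex (e.g. 1 and 3 both have degree 2), but their neighbour-degree multisets differ: N(1) has degrees [3, 3] while N(3) has degrees [3, 4]. Repeating this refinement separates all vertices, so the only automorphism is the identity.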